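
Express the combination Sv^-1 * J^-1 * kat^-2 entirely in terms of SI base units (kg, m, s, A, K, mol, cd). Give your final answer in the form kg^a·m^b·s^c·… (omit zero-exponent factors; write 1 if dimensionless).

kg⁻¹·m⁻⁴·s⁶·mol⁻²

Sv = J/kg (equivalent dose = energy per mass),
    = m²·s⁻².
So Sv⁻¹ = m⁻²·s².
J = N·m (work = force × distance),
    = kg·m²·s⁻².
So J⁻¹ = kg⁻¹·m⁻²·s².
kat = mol/s = s⁻¹·mol (catalytic activity).
So kat⁻² = s²·mol⁻².
Combining: Sv⁻¹·J⁻¹·kat⁻² = (m⁻²·s²) · (kg⁻¹·m⁻²·s²) · (s²·mol⁻²) = kg⁻¹·m⁻⁴·s⁶·mol⁻².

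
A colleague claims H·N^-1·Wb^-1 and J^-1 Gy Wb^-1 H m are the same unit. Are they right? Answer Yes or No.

Left side:
  H = kg·m²·s⁻²·A⁻².
  N = kg·m·s⁻².
  So N⁻¹ = kg⁻¹·m⁻¹·s².
  Wb = kg·m²·s⁻²·A⁻¹.
  So Wb⁻¹ = kg⁻¹·m⁻²·s²·A.
  Combining: H·N⁻¹·Wb⁻¹ = (kg·m²·s⁻²·A⁻²) · (kg⁻¹·m⁻¹·s²) · (kg⁻¹·m⁻²·s²·A) = kg⁻¹·m⁻¹·s²·A⁻¹.
Right side:
  J = kg·m²·s⁻².
  So J⁻¹ = kg⁻¹·m⁻²·s².
  Gy = m²·s⁻².
  Wb = kg·m²·s⁻²·A⁻¹.
  So Wb⁻¹ = kg⁻¹·m⁻²·s²·A.
  H = kg·m²·s⁻²·A⁻².
  Combining: J⁻¹·Gy·Wb⁻¹·H·m = (kg⁻¹·m⁻²·s²) · (m²·s⁻²) · (kg⁻¹·m⁻²·s²·A) · (kg·m²·s⁻²·A⁻²) · m = kg⁻¹·m·A⁻¹.
Left is kg⁻¹·m⁻¹·s²·A⁻¹; right is kg⁻¹·m·A⁻¹ — different.

No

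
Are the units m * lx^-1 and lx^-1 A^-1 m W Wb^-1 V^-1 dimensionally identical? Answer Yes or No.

Left side:
  lx = m⁻²·cd.
  So lx⁻¹ = m²·cd⁻¹.
  Combining: m·lx⁻¹ = m · (m²·cd⁻¹) = m³·cd⁻¹.
Right side:
  lx = lm/m² (illuminance = luminous flux per area),
      = m⁻²·cd.
  So lx⁻¹ = m²·cd⁻¹.
  W = J/s (power = energy per time),
      = kg·m²·s⁻³.
  Wb = V·s (flux: a volt is a weber per second),
      = kg·m²·s⁻²·A⁻¹.
  So Wb⁻¹ = kg⁻¹·m⁻²·s²·A.
  V = W/A (potential = power per current),
      = kg·m²·s⁻³·A⁻¹.
  So V⁻¹ = kg⁻¹·m⁻²·s³·A.
  Combining: lx⁻¹·A⁻¹·m·W·Wb⁻¹·V⁻¹ = (m²·cd⁻¹) · A⁻¹ · m · (kg·m²·s⁻³) · (kg⁻¹·m⁻²·s²·A) · (kg⁻¹·m⁻²·s³·A) = kg⁻¹·m·s²·A·cd⁻¹.
Left is m³·cd⁻¹; right is kg⁻¹·m·s²·A·cd⁻¹ — different.

No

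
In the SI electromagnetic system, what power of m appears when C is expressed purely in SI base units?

0

C = s·A.
The exponent of m is 0.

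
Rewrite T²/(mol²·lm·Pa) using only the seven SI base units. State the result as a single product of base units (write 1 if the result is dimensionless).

kg·m·s⁻²·A⁻²·mol⁻²·cd⁻¹

lm = cd.
So lm⁻¹ = cd⁻¹.
Pa = kg·m⁻¹·s⁻².
So Pa⁻¹ = kg⁻¹·m·s².
T = kg·s⁻²·A⁻¹.
So T² = kg²·s⁻⁴·A⁻².
Combining: mol⁻²·lm⁻¹·Pa⁻¹·T² = mol⁻² · cd⁻¹ · (kg⁻¹·m·s²) · (kg²·s⁻⁴·A⁻²) = kg·m·s⁻²·A⁻²·mol⁻²·cd⁻¹.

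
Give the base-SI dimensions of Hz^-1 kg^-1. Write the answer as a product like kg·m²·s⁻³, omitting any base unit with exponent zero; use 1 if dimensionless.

kg⁻¹·s

Hz = 1/s = s⁻¹ (frequency is cycles per second).
So Hz⁻¹ = s.
Combining: Hz⁻¹·kg⁻¹ = s · kg⁻¹ = kg⁻¹·s.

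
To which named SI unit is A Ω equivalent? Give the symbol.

Ω = kg·m²·s⁻³·A⁻².
Combining: A·Ω = A · (kg·m²·s⁻³·A⁻²) = kg·m²·s⁻³·A⁻¹.
kg·m²·s⁻³·A⁻¹ is the base-SI form of the volt.

V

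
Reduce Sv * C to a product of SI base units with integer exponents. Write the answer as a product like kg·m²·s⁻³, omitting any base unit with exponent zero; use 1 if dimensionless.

m²·s⁻¹·A

Sv = m²·s⁻².
C = s·A.
Combining: Sv·C = (m²·s⁻²) · (s·A) = m²·s⁻¹·A.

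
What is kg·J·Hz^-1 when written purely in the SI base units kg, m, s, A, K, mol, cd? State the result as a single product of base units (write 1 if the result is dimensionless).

kg²·m²·s⁻¹

J = N·m (work = force × distance),
    = kg·m²·s⁻².
Hz = 1/s = s⁻¹ (frequency is cycles per second).
So Hz⁻¹ = s.
Combining: kg·J·Hz⁻¹ = kg · (kg·m²·s⁻²) · s = kg²·m²·s⁻¹.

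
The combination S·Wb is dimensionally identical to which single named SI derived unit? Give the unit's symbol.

C

S = kg⁻¹·m⁻²·s³·A².
Wb = kg·m²·s⁻²·A⁻¹.
Combining: S·Wb = (kg⁻¹·m⁻²·s³·A²) · (kg·m²·s⁻²·A⁻¹) = s·A.
s·A is the base-SI form of the coulomb.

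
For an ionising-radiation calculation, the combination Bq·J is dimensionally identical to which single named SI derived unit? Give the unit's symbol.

Bq = 1/s = s⁻¹ (activity is decays per second).
J = N·m (work = force × distance),
    = kg·m²·s⁻².
Combining: Bq·J = s⁻¹ · (kg·m²·s⁻²) = kg·m²·s⁻³.
kg·m²·s⁻³ is the base-SI form of the watt.

W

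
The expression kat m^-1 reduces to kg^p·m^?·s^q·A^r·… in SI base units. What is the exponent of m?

-1

kat = mol/s = s⁻¹·mol (catalytic activity).
Combining: kat·m⁻¹ = (s⁻¹·mol) · m⁻¹ = m⁻¹·s⁻¹·mol.
The exponent of m is -1.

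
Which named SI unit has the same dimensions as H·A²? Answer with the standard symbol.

H = Wb/A (inductance = flux per current),
    = kg·m²·s⁻²·A⁻².
Combining: H·A² = (kg·m²·s⁻²·A⁻²) · A² = kg·m²·s⁻².
kg·m²·s⁻² is the base-SI form of the joule.

J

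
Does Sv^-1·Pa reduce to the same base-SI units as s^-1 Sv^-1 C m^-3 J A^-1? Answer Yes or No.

Left side:
  Sv = J/kg (equivalent dose = energy per mass),
      = m²·s⁻².
  So Sv⁻¹ = m⁻²·s².
  Pa = N/m² (pressure = force per area),
      = kg·m⁻¹·s⁻².
  Combining: Sv⁻¹·Pa = (m⁻²·s²) · (kg·m⁻¹·s⁻²) = kg·m⁻³.
Right side:
  Sv = m²·s⁻².
  So Sv⁻¹ = m⁻²·s².
  C = s·A.
  J = kg·m²·s⁻².
  Combining: s⁻¹·Sv⁻¹·C·m⁻³·J·A⁻¹ = s⁻¹ · (m⁻²·s²) · (s·A) · m⁻³ · (kg·m²·s⁻²) · A⁻¹ = kg·m⁻³.
Both reduce to kg·m⁻³.

Yes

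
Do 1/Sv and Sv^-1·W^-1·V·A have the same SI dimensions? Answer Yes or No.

Left side:
  Sv = J/kg (equivalent dose = energy per mass),
      = m²·s⁻².
  So Sv⁻¹ = m⁻²·s².
Right side:
  Sv = m²·s⁻².
  So Sv⁻¹ = m⁻²·s².
  W = kg·m²·s⁻³.
  So W⁻¹ = kg⁻¹·m⁻²·s³.
  V = kg·m²·s⁻³·A⁻¹.
  Combining: Sv⁻¹·W⁻¹·V·A = (m⁻²·s²) · (kg⁻¹·m⁻²·s³) · (kg·m²·s⁻³·A⁻¹) · A = m⁻²·s².
Both reduce to m⁻²·s².

Yes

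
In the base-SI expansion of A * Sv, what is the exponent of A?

Sv = J/kg (equivalent dose = energy per mass),
    = m²·s⁻².
Combining: A·Sv = A · (m²·s⁻²) = m²·s⁻²·A.
The exponent of A is 1.

1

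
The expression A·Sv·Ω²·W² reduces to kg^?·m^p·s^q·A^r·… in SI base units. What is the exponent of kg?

Sv = J/kg (equivalent dose = energy per mass),
    = m²·s⁻².
Ω = V/A (resistance = voltage per current),
    = kg·m²·s⁻³·A⁻².
So Ω² = kg²·m⁴·s⁻⁶·A⁻⁴.
W = J/s (power = energy per time),
    = kg·m²·s⁻³.
So W² = kg²·m⁴·s⁻⁶.
Combining: A·Sv·Ω²·W² = A · (m²·s⁻²) · (kg²·m⁴·s⁻⁶·A⁻⁴) · (kg²·m⁴·s⁻⁶) = kg⁴·m¹⁰·s⁻¹⁴·A⁻³.
The exponent of kg is 4.

4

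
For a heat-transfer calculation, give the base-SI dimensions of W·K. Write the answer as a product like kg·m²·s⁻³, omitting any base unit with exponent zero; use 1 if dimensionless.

W = kg·m²·s⁻³.
Combining: W·K = (kg·m²·s⁻³) · K = kg·m²·s⁻³·K.

kg·m²·s⁻³·K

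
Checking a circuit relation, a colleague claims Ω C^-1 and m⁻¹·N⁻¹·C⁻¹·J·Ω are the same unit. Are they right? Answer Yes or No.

Left side:
  Ω = V/A (resistance = voltage per current),
      = kg·m²·s⁻³·A⁻².
  C = A·s = s·A (charge = current × time).
  So C⁻¹ = s⁻¹·A⁻¹.
  Combining: Ω·C⁻¹ = (kg·m²·s⁻³·A⁻²) · (s⁻¹·A⁻¹) = kg·m²·s⁻⁴·A⁻³.
Right side:
  N = kg·m/s² = kg·m·s⁻² (force = mass × acceleration).
  So N⁻¹ = kg⁻¹·m⁻¹·s².
  C = A·s = s·A (charge = current × time).
  So C⁻¹ = s⁻¹·A⁻¹.
  J = N·m (work = force × distance),
      = kg·m²·s⁻².
  Ω = V/A (resistance = voltage per current),
      = kg·m²·s⁻³·A⁻².
  Combining: m⁻¹·N⁻¹·C⁻¹·J·Ω = m⁻¹ · (kg⁻¹·m⁻¹·s²) · (s⁻¹·A⁻¹) · (kg·m²·s⁻²) · (kg·m²·s⁻³·A⁻²) = kg·m²·s⁻⁴·A⁻³.
Both reduce to kg·m²·s⁻⁴·A⁻³.

Yes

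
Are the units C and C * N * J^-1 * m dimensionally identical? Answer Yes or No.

Left side:
  C = s·A.
Right side:
  C = A·s = s·A (charge = current × time).
  N = kg·m/s² = kg·m·s⁻² (force = mass × acceleration).
  J = N·m (work = force × distance),
      = kg·m²·s⁻².
  So J⁻¹ = kg⁻¹·m⁻²·s².
  Combining: C·N·J⁻¹·m = (s·A) · (kg·m·s⁻²) · (kg⁻¹·m⁻²·s²) · m = s·A.
Both reduce to s·A.

Yes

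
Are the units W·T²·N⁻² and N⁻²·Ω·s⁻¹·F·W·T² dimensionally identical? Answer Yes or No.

Yes

Left side:
  W = kg·m²·s⁻³.
  T = kg·s⁻²·A⁻¹.
  So T² = kg²·s⁻⁴·A⁻².
  N = kg·m·s⁻².
  So N⁻² = kg⁻²·m⁻²·s⁴.
  Combining: W·T²·N⁻² = (kg·m²·s⁻³) · (kg²·s⁻⁴·A⁻²) · (kg⁻²·m⁻²·s⁴) = kg·s⁻³·A⁻².
Right side:
  N = kg·m/s² = kg·m·s⁻² (force = mass × acceleration).
  So N⁻² = kg⁻²·m⁻²·s⁴.
  Ω = V/A (resistance = voltage per current),
      = kg·m²·s⁻³·A⁻².
  F = C/V (capacitance = charge per voltage),
      = A·s/(kg·m²·s⁻³·A⁻¹) (substituting C and V),
      = kg⁻¹·m⁻²·s⁴·A².
  W = J/s (power = energy per time),
      = kg·m²·s⁻³.
  T = Wb/m² (flux density = flux per area),
      = kg·s⁻²·A⁻¹.
  So T² = kg²·s⁻⁴·A⁻².
  Combining: N⁻²·Ω·s⁻¹·F·W·T² = (kg⁻²·m⁻²·s⁴) · (kg·m²·s⁻³·A⁻²) · s⁻¹ · (kg⁻¹·m⁻²·s⁴·A²) · (kg·m²·s⁻³) · (kg²·s⁻⁴·A⁻²) = kg·s⁻³·A⁻².
Both reduce to kg·s⁻³·A⁻².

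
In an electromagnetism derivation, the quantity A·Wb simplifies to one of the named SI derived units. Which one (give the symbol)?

Wb = kg·m²·s⁻²·A⁻¹.
Combining: A·Wb = A · (kg·m²·s⁻²·A⁻¹) = kg·m²·s⁻².
kg·m²·s⁻² is the base-SI form of the joule.

J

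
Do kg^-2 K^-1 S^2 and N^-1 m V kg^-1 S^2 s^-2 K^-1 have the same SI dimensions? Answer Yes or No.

Left side:
  S = 1/Ω (conductance is reciprocal resistance),
      = kg⁻¹·m⁻²·s³·A².
  So S² = kg⁻²·m⁻⁴·s⁶·A⁴.
  Combining: kg⁻²·K⁻¹·S² = kg⁻² · K⁻¹ · (kg⁻²·m⁻⁴·s⁶·A⁴) = kg⁻⁴·m⁻⁴·s⁶·A⁴·K⁻¹.
Right side:
  N = kg·m/s² = kg·m·s⁻² (force = mass × acceleration).
  So N⁻¹ = kg⁻¹·m⁻¹·s².
  V = W/A (potential = power per current),
      = kg·m²·s⁻³·A⁻¹.
  S = 1/Ω (conductance is reciprocal resistance),
      = kg⁻¹·m⁻²·s³·A².
  So S² = kg⁻²·m⁻⁴·s⁶·A⁴.
  Combining: N⁻¹·m·V·kg⁻¹·S²·s⁻²·K⁻¹ = (kg⁻¹·m⁻¹·s²) · m · (kg·m²·s⁻³·A⁻¹) · kg⁻¹ · (kg⁻²·m⁻⁴·s⁶·A⁴) · s⁻² · K⁻¹ = kg⁻³·m⁻²·s³·A³·K⁻¹.
Left is kg⁻⁴·m⁻⁴·s⁶·A⁴·K⁻¹; right is kg⁻³·m⁻²·s³·A³·K⁻¹ — different.

No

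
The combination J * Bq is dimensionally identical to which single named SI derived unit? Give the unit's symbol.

W

J = kg·m²·s⁻².
Bq = s⁻¹.
Combining: J·Bq = (kg·m²·s⁻²) · s⁻¹ = kg·m²·s⁻³.
kg·m²·s⁻³ is the base-SI form of the watt.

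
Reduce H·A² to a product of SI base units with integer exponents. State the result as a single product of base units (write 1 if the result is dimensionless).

kg·m²·s⁻²

H = Wb/A (inductance = flux per current),
    = kg·m²·s⁻²·A⁻².
Combining: H·A² = (kg·m²·s⁻²·A⁻²) · A² = kg·m²·s⁻².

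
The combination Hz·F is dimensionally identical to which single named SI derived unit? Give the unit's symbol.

S

Hz = s⁻¹.
F = kg⁻¹·m⁻²·s⁴·A².
Combining: Hz·F = s⁻¹ · (kg⁻¹·m⁻²·s⁴·A²) = kg⁻¹·m⁻²·s³·A².
kg⁻¹·m⁻²·s³·A² is the base-SI form of the siemens.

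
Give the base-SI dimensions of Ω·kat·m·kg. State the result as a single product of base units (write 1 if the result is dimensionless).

kg²·m³·s⁻⁴·A⁻²·mol

Ω = V/A (resistance = voltage per current),
    = kg·m²·s⁻³·A⁻².
kat = mol/s = s⁻¹·mol (catalytic activity).
Combining: Ω·kat·m·kg = (kg·m²·s⁻³·A⁻²) · (s⁻¹·mol) · m · kg = kg²·m³·s⁻⁴·A⁻²·mol.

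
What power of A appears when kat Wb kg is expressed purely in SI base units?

-1

kat = mol/s = s⁻¹·mol (catalytic activity).
Wb = V·s (flux: a volt is a weber per second),
    = kg·m²·s⁻²·A⁻¹.
Combining: kat·Wb·kg = (s⁻¹·mol) · (kg·m²·s⁻²·A⁻¹) · kg = kg²·m²·s⁻³·A⁻¹·mol.
The exponent of A is -1.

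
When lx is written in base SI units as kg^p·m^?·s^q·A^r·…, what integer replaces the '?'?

lx = lm/m² (illuminance = luminous flux per area),
    = m⁻²·cd.
The exponent of m is -2.

-2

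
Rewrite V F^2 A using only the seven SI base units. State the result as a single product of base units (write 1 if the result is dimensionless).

kg⁻¹·m⁻²·s⁵·A⁴

V = kg·m²·s⁻³·A⁻¹.
F = kg⁻¹·m⁻²·s⁴·A².
So F² = kg⁻²·m⁻⁴·s⁸·A⁴.
Combining: V·F²·A = (kg·m²·s⁻³·A⁻¹) · (kg⁻²·m⁻⁴·s⁸·A⁴) · A = kg⁻¹·m⁻²·s⁵·A⁴.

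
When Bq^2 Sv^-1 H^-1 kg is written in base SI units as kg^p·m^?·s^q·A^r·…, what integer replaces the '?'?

Bq = 1/s = s⁻¹ (activity is decays per second).
So Bq² = s⁻².
Sv = J/kg (equivalent dose = energy per mass),
    = m²·s⁻².
So Sv⁻¹ = m⁻²·s².
H = Wb/A (inductance = flux per current),
    = kg·m²·s⁻²·A⁻².
So H⁻¹ = kg⁻¹·m⁻²·s²·A².
Combining: Bq²·Sv⁻¹·H⁻¹·kg = s⁻² · (m⁻²·s²) · (kg⁻¹·m⁻²·s²·A²) · kg = m⁻⁴·s²·A².
The exponent of m is -4.

-4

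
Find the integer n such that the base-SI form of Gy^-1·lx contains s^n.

2

Gy = J/kg (absorbed dose = energy per mass),
    = m²·s⁻².
So Gy⁻¹ = m⁻²·s².
lx = lm/m² (illuminance = luminous flux per area),
    = m⁻²·cd.
Combining: Gy⁻¹·lx = (m⁻²·s²) · (m⁻²·cd) = m⁻⁴·s²·cd.
The exponent of s is 2.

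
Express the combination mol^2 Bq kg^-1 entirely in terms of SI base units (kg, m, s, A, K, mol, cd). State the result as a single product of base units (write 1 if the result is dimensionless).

Bq = 1/s = s⁻¹ (activity is decays per second).
Combining: mol²·Bq·kg⁻¹ = mol² · s⁻¹ · kg⁻¹ = kg⁻¹·s⁻¹·mol².

kg⁻¹·s⁻¹·mol²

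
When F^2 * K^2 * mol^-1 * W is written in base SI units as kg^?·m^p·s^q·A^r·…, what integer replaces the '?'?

F = C/V (capacitance = charge per voltage),
    = A·s/(kg·m²·s⁻³·A⁻¹) (substituting C and V),
    = kg⁻¹·m⁻²·s⁴·A².
So F² = kg⁻²·m⁻⁴·s⁸·A⁴.
W = J/s (power = energy per time),
    = kg·m²·s⁻³.
Combining: F²·K²·mol⁻¹·W = (kg⁻²·m⁻⁴·s⁸·A⁴) · K² · mol⁻¹ · (kg·m²·s⁻³) = kg⁻¹·m⁻²·s⁵·A⁴·K²·mol⁻¹.
The exponent of kg is -1.

-1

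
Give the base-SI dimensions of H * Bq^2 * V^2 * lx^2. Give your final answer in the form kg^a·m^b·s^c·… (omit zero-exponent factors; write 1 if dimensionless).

kg³·m²·s⁻¹⁰·A⁻⁴·cd²

H = Wb/A (inductance = flux per current),
    = kg·m²·s⁻²·A⁻².
Bq = 1/s = s⁻¹ (activity is decays per second).
So Bq² = s⁻².
V = W/A (potential = power per current),
    = kg·m²·s⁻³·A⁻¹.
So V² = kg²·m⁴·s⁻⁶·A⁻².
lx = lm/m² (illuminance = luminous flux per area),
    = m⁻²·cd.
So lx² = m⁻⁴·cd².
Combining: H·Bq²·V²·lx² = (kg·m²·s⁻²·A⁻²) · s⁻² · (kg²·m⁴·s⁻⁶·A⁻²) · (m⁻⁴·cd²) = kg³·m²·s⁻¹⁰·A⁻⁴·cd².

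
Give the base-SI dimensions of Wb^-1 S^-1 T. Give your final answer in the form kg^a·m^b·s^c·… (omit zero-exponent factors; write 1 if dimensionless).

Wb = V·s (flux: a volt is a weber per second),
    = kg·m²·s⁻²·A⁻¹.
So Wb⁻¹ = kg⁻¹·m⁻²·s²·A.
S = 1/Ω (conductance is reciprocal resistance),
    = kg⁻¹·m⁻²·s³·A².
So S⁻¹ = kg·m²·s⁻³·A⁻².
T = Wb/m² (flux density = flux per area),
    = kg·s⁻²·A⁻¹.
Combining: Wb⁻¹·S⁻¹·T = (kg⁻¹·m⁻²·s²·A) · (kg·m²·s⁻³·A⁻²) · (kg·s⁻²·A⁻¹) = kg·s⁻³·A⁻².

kg·s⁻³·A⁻²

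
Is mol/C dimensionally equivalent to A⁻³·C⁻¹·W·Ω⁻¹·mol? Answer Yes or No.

Left side:
  C = A·s = s·A (charge = current × time).
  So C⁻¹ = s⁻¹·A⁻¹.
  Combining: mol·C⁻¹ = mol · (s⁻¹·A⁻¹) = s⁻¹·A⁻¹·mol.
Right side:
  C = s·A.
  So C⁻¹ = s⁻¹·A⁻¹.
  W = kg·m²·s⁻³.
  Ω = kg·m²·s⁻³·A⁻².
  So Ω⁻¹ = kg⁻¹·m⁻²·s³·A².
  Combining: A⁻³·C⁻¹·W·Ω⁻¹·mol = A⁻³ · (s⁻¹·A⁻¹) · (kg·m²·s⁻³) · (kg⁻¹·m⁻²·s³·A²) · mol = s⁻¹·A⁻²·mol.
Left is s⁻¹·A⁻¹·mol; right is s⁻¹·A⁻²·mol — different.

No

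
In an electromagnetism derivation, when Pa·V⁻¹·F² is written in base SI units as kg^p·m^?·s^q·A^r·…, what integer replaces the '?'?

-7

Pa = kg·m⁻¹·s⁻².
V = kg·m²·s⁻³·A⁻¹.
So V⁻¹ = kg⁻¹·m⁻²·s³·A.
F = kg⁻¹·m⁻²·s⁴·A².
So F² = kg⁻²·m⁻⁴·s⁸·A⁴.
Combining: Pa·V⁻¹·F² = (kg·m⁻¹·s⁻²) · (kg⁻¹·m⁻²·s³·A) · (kg⁻²·m⁻⁴·s⁸·A⁴) = kg⁻²·m⁻⁷·s⁹·A⁵.
The exponent of m is -7.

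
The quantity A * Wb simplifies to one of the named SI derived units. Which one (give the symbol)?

Wb = V·s (flux: a volt is a weber per second),
    = kg·m²·s⁻²·A⁻¹.
Combining: A·Wb = A · (kg·m²·s⁻²·A⁻¹) = kg·m²·s⁻².
kg·m²·s⁻² is the base-SI form of the joule.

J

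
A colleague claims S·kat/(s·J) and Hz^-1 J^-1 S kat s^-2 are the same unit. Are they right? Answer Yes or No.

Left side:
  S = kg⁻¹·m⁻²·s³·A².
  J = kg·m²·s⁻².
  So J⁻¹ = kg⁻¹·m⁻²·s².
  kat = s⁻¹·mol.
  Combining: s⁻¹·S·J⁻¹·kat = s⁻¹ · (kg⁻¹·m⁻²·s³·A²) · (kg⁻¹·m⁻²·s²) · (s⁻¹·mol) = kg⁻²·m⁻⁴·s³·A²·mol.
Right side:
  Hz = 1/s = s⁻¹ (frequency is cycles per second).
  So Hz⁻¹ = s.
  J = N·m (work = force × distance),
      = kg·m²·s⁻².
  So J⁻¹ = kg⁻¹·m⁻²·s².
  S = 1/Ω (conductance is reciprocal resistance),
      = kg⁻¹·m⁻²·s³·A².
  kat = mol/s = s⁻¹·mol (catalytic activity).
  Combining: Hz⁻¹·J⁻¹·S·kat·s⁻² = s · (kg⁻¹·m⁻²·s²) · (kg⁻¹·m⁻²·s³·A²) · (s⁻¹·mol) · s⁻² = kg⁻²·m⁻⁴·s³·A²·mol.
Both reduce to kg⁻²·m⁻⁴·s³·A²·mol.

Yes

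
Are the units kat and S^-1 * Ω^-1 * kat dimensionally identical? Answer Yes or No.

Yes

Left side:
  kat = mol/s = s⁻¹·mol (catalytic activity).
Right side:
  S = kg⁻¹·m⁻²·s³·A².
  So S⁻¹ = kg·m²·s⁻³·A⁻².
  Ω = kg·m²·s⁻³·A⁻².
  So Ω⁻¹ = kg⁻¹·m⁻²·s³·A².
  kat = s⁻¹·mol.
  Combining: S⁻¹·Ω⁻¹·kat = (kg·m²·s⁻³·A⁻²) · (kg⁻¹·m⁻²·s³·A²) · (s⁻¹·mol) = s⁻¹·mol.
Both reduce to s⁻¹·mol.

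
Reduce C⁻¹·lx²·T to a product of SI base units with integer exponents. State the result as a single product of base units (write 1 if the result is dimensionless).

kg·m⁻⁴·s⁻³·A⁻²·cd²

C = A·s = s·A (charge = current × time).
So C⁻¹ = s⁻¹·A⁻¹.
lx = lm/m² (illuminance = luminous flux per area),
    = m⁻²·cd.
So lx² = m⁻⁴·cd².
T = Wb/m² (flux density = flux per area),
    = kg·s⁻²·A⁻¹.
Combining: C⁻¹·lx²·T = (s⁻¹·A⁻¹) · (m⁻⁴·cd²) · (kg·s⁻²·A⁻¹) = kg·m⁻⁴·s⁻³·A⁻²·cd².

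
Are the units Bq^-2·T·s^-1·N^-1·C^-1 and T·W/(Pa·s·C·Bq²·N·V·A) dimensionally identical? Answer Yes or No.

No

Left side:
  Bq = s⁻¹.
  So Bq⁻² = s².
  T = kg·s⁻²·A⁻¹.
  N = kg·m·s⁻².
  So N⁻¹ = kg⁻¹·m⁻¹·s².
  C = s·A.
  So C⁻¹ = s⁻¹·A⁻¹.
  Combining: Bq⁻²·T·s⁻¹·N⁻¹·C⁻¹ = s² · (kg·s⁻²·A⁻¹) · s⁻¹ · (kg⁻¹·m⁻¹·s²) · (s⁻¹·A⁻¹) = m⁻¹·A⁻².
Right side:
  Pa = kg·m⁻¹·s⁻².
  So Pa⁻¹ = kg⁻¹·m·s².
  T = kg·s⁻²·A⁻¹.
  C = s·A.
  So C⁻¹ = s⁻¹·A⁻¹.
  Bq = s⁻¹.
  So Bq⁻² = s².
  N = kg·m·s⁻².
  So N⁻¹ = kg⁻¹·m⁻¹·s².
  V = kg·m²·s⁻³·A⁻¹.
  So V⁻¹ = kg⁻¹·m⁻²·s³·A.
  W = kg·m²·s⁻³.
  Combining: Pa⁻¹·T·s⁻¹·C⁻¹·Bq⁻²·N⁻¹·V⁻¹·A⁻¹·W = (kg⁻¹·m·s²) · (kg·s⁻²·A⁻¹) · s⁻¹ · (s⁻¹·A⁻¹) · s² · (kg⁻¹·m⁻¹·s²) · (kg⁻¹·m⁻²·s³·A) · A⁻¹ · (kg·m²·s⁻³) = kg⁻¹·s²·A⁻².
Left is m⁻¹·A⁻²; right is kg⁻¹·s²·A⁻² — different.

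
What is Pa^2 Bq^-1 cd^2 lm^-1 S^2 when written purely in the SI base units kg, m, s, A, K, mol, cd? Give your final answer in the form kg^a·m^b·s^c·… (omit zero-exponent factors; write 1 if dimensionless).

Pa = N/m² (pressure = force per area),
    = kg·m⁻¹·s⁻².
So Pa² = kg²·m⁻²·s⁻⁴.
Bq = 1/s = s⁻¹ (activity is decays per second).
So Bq⁻¹ = s.
lm = cd·sr = cd (luminous flux; sr is dimensionless).
So lm⁻¹ = cd⁻¹.
S = 1/Ω (conductance is reciprocal resistance),
    = kg⁻¹·m⁻²·s³·A².
So S² = kg⁻²·m⁻⁴·s⁶·A⁴.
Combining: Pa²·Bq⁻¹·cd²·lm⁻¹·S² = (kg²·m⁻²·s⁻⁴) · s · cd² · cd⁻¹ · (kg⁻²·m⁻⁴·s⁶·A⁴) = m⁻⁶·s³·A⁴·cd.

m⁻⁶·s³·A⁴·cd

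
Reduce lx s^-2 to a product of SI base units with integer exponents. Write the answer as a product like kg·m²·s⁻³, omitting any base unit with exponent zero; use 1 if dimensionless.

m⁻²·s⁻²·cd

lx = lm/m² (illuminance = luminous flux per area),
    = m⁻²·cd.
Combining: lx·s⁻² = (m⁻²·cd) · s⁻² = m⁻²·s⁻²·cd.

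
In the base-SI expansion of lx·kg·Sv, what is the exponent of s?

lx = m⁻²·cd.
Sv = m²·s⁻².
Combining: lx·kg·Sv = (m⁻²·cd) · kg · (m²·s⁻²) = kg·s⁻²·cd.
The exponent of s is -2.

-2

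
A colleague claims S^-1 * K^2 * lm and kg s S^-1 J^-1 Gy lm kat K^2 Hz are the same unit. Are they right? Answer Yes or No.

Left side:
  S = kg⁻¹·m⁻²·s³·A².
  So S⁻¹ = kg·m²·s⁻³·A⁻².
  lm = cd.
  Combining: S⁻¹·K²·lm = (kg·m²·s⁻³·A⁻²) · K² · cd = kg·m²·s⁻³·A⁻²·K²·cd.
Right side:
  S = 1/Ω (conductance is reciprocal resistance),
      = kg⁻¹·m⁻²·s³·A².
  So S⁻¹ = kg·m²·s⁻³·A⁻².
  J = N·m (work = force × distance),
      = kg·m²·s⁻².
  So J⁻¹ = kg⁻¹·m⁻²·s².
  Gy = J/kg (absorbed dose = energy per mass),
      = m²·s⁻².
  lm = cd·sr = cd (luminous flux; sr is dimensionless).
  kat = mol/s = s⁻¹·mol (catalytic activity).
  Hz = 1/s = s⁻¹ (frequency is cycles per second).
  Combining: kg·s·S⁻¹·J⁻¹·Gy·lm·kat·K²·Hz = kg · s · (kg·m²·s⁻³·A⁻²) · (kg⁻¹·m⁻²·s²) · (m²·s⁻²) · cd · (s⁻¹·mol) · K² · s⁻¹ = kg·m²·s⁻⁴·A⁻²·K²·mol·cd.
Left is kg·m²·s⁻³·A⁻²·K²·cd; right is kg·m²·s⁻⁴·A⁻²·K²·mol·cd — different.

No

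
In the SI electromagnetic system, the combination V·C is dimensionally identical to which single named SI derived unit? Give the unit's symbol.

V = W/A (potential = power per current),
    = kg·m²·s⁻³·A⁻¹.
C = A·s = s·A (charge = current × time).
Combining: V·C = (kg·m²·s⁻³·A⁻¹) · (s·A) = kg·m²·s⁻².
kg·m²·s⁻² is the base-SI form of the joule.

J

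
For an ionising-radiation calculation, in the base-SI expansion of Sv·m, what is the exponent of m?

Sv = m²·s⁻².
Combining: Sv·m = (m²·s⁻²) · m = m³·s⁻².
The exponent of m is 3.

3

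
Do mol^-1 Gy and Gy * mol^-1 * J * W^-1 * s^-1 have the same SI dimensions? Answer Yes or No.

Left side:
  Gy = J/kg (absorbed dose = energy per mass),
      = m²·s⁻².
  Combining: mol⁻¹·Gy = mol⁻¹ · (m²·s⁻²) = m²·s⁻²·mol⁻¹.
Right side:
  Gy = m²·s⁻².
  J = kg·m²·s⁻².
  W = kg·m²·s⁻³.
  So W⁻¹ = kg⁻¹·m⁻²·s³.
  Combining: Gy·mol⁻¹·J·W⁻¹·s⁻¹ = (m²·s⁻²) · mol⁻¹ · (kg·m²·s⁻²) · (kg⁻¹·m⁻²·s³) · s⁻¹ = m²·s⁻²·mol⁻¹.
Both reduce to m²·s⁻²·mol⁻¹.

Yes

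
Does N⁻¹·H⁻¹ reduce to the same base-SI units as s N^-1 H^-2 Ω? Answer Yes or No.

Left side:
  N = kg·m/s² = kg·m·s⁻² (force = mass × acceleration).
  So N⁻¹ = kg⁻¹·m⁻¹·s².
  H = Wb/A (inductance = flux per current),
      = kg·m²·s⁻²·A⁻².
  So H⁻¹ = kg⁻¹·m⁻²·s²·A².
  Combining: N⁻¹·H⁻¹ = (kg⁻¹·m⁻¹·s²) · (kg⁻¹·m⁻²·s²·A²) = kg⁻²·m⁻³·s⁴·A².
Right side:
  N = kg·m·s⁻².
  So N⁻¹ = kg⁻¹·m⁻¹·s².
  H = kg·m²·s⁻²·A⁻².
  So H⁻² = kg⁻²·m⁻⁴·s⁴·A⁴.
  Ω = kg·m²·s⁻³·A⁻².
  Combining: s·N⁻¹·H⁻²·Ω = s · (kg⁻¹·m⁻¹·s²) · (kg⁻²·m⁻⁴·s⁴·A⁴) · (kg·m²·s⁻³·A⁻²) = kg⁻²·m⁻³·s⁴·A².
Both reduce to kg⁻²·m⁻³·s⁴·A².

Yes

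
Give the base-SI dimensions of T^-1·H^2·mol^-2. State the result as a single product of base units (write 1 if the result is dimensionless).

kg·m⁴·s⁻²·A⁻³·mol⁻²

T = kg·s⁻²·A⁻¹.
So T⁻¹ = kg⁻¹·s²·A.
H = kg·m²·s⁻²·A⁻².
So H² = kg²·m⁴·s⁻⁴·A⁻⁴.
Combining: T⁻¹·H²·mol⁻² = (kg⁻¹·s²·A) · (kg²·m⁴·s⁻⁴·A⁻⁴) · mol⁻² = kg·m⁴·s⁻²·A⁻³·mol⁻².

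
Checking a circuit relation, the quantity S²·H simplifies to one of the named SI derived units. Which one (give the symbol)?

F

S = kg⁻¹·m⁻²·s³·A².
So S² = kg⁻²·m⁻⁴·s⁶·A⁴.
H = kg·m²·s⁻²·A⁻².
Combining: S²·H = (kg⁻²·m⁻⁴·s⁶·A⁴) · (kg·m²·s⁻²·A⁻²) = kg⁻¹·m⁻²·s⁴·A².
kg⁻¹·m⁻²·s⁴·A² is the base-SI form of the farad.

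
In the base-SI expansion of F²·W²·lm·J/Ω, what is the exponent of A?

F = C/V (capacitance = charge per voltage),
    = A·s/(kg·m²·s⁻³·A⁻¹) (substituting C and V),
    = kg⁻¹·m⁻²·s⁴·A².
So F² = kg⁻²·m⁻⁴·s⁸·A⁴.
Ω = V/A (resistance = voltage per current),
    = kg·m²·s⁻³·A⁻².
So Ω⁻¹ = kg⁻¹·m⁻²·s³·A².
W = J/s (power = energy per time),
    = kg·m²·s⁻³.
So W² = kg²·m⁴·s⁻⁶.
lm = cd·sr = cd (luminous flux; sr is dimensionless).
J = N·m (work = force × distance),
    = kg·m²·s⁻².
Combining: F²·Ω⁻¹·W²·lm·J = (kg⁻²·m⁻⁴·s⁸·A⁴) · (kg⁻¹·m⁻²·s³·A²) · (kg²·m⁴·s⁻⁶) · cd · (kg·m²·s⁻²) = s³·A⁶·cd.
The exponent of A is 6.

6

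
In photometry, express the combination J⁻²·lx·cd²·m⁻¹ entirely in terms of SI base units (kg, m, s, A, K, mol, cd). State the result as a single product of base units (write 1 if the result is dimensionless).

kg⁻²·m⁻⁷·s⁴·cd³

J = kg·m²·s⁻².
So J⁻² = kg⁻²·m⁻⁴·s⁴.
lx = m⁻²·cd.
Combining: J⁻²·lx·cd²·m⁻¹ = (kg⁻²·m⁻⁴·s⁴) · (m⁻²·cd) · cd² · m⁻¹ = kg⁻²·m⁻⁷·s⁴·cd³.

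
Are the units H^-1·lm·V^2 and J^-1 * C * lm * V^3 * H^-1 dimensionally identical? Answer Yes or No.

Left side:
  H = Wb/A (inductance = flux per current),
      = kg·m²·s⁻²·A⁻².
  So H⁻¹ = kg⁻¹·m⁻²·s²·A².
  lm = cd·sr = cd (luminous flux; sr is dimensionless).
  V = W/A (potential = power per current),
      = kg·m²·s⁻³·A⁻¹.
  So V² = kg²·m⁴·s⁻⁶·A⁻².
  Combining: H⁻¹·lm·V² = (kg⁻¹·m⁻²·s²·A²) · cd · (kg²·m⁴·s⁻⁶·A⁻²) = kg·m²·s⁻⁴·cd.
Right side:
  J = N·m (work = force × distance),
      = kg·m²·s⁻².
  So J⁻¹ = kg⁻¹·m⁻²·s².
  C = A·s = s·A (charge = current × time).
  lm = cd·sr = cd (luminous flux; sr is dimensionless).
  V = W/A (potential = power per current),
      = kg·m²·s⁻³·A⁻¹.
  So V³ = kg³·m⁶·s⁻⁹·A⁻³.
  H = Wb/A (inductance = flux per current),
      = kg·m²·s⁻²·A⁻².
  So H⁻¹ = kg⁻¹·m⁻²·s²·A².
  Combining: J⁻¹·C·lm·V³·H⁻¹ = (kg⁻¹·m⁻²·s²) · (s·A) · cd · (kg³·m⁶·s⁻⁹·A⁻³) · (kg⁻¹·m⁻²·s²·A²) = kg·m²·s⁻⁴·cd.
Both reduce to kg·m²·s⁻⁴·cd.

Yes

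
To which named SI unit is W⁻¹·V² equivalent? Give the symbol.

W = kg·m²·s⁻³.
So W⁻¹ = kg⁻¹·m⁻²·s³.
V = kg·m²·s⁻³·A⁻¹.
So V² = kg²·m⁴·s⁻⁶·A⁻².
Combining: W⁻¹·V² = (kg⁻¹·m⁻²·s³) · (kg²·m⁴·s⁻⁶·A⁻²) = kg·m²·s⁻³·A⁻².
kg·m²·s⁻³·A⁻² is the base-SI form of the ohm.

Ω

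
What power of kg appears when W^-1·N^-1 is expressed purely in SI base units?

-2

W = J/s (power = energy per time),
    = kg·m²·s⁻³.
So W⁻¹ = kg⁻¹·m⁻²·s³.
N = kg·m/s² = kg·m·s⁻² (force = mass × acceleration).
So N⁻¹ = kg⁻¹·m⁻¹·s².
Combining: W⁻¹·N⁻¹ = (kg⁻¹·m⁻²·s³) · (kg⁻¹·m⁻¹·s²) = kg⁻²·m⁻³·s⁵.
The exponent of kg is -2.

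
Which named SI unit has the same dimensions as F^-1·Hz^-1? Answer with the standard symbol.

F = C/V (capacitance = charge per voltage),
    = A·s/(kg·m²·s⁻³·A⁻¹) (substituting C and V),
    = kg⁻¹·m⁻²·s⁴·A².
So F⁻¹ = kg·m²·s⁻⁴·A⁻².
Hz = 1/s = s⁻¹ (frequency is cycles per second).
So Hz⁻¹ = s.
Combining: F⁻¹·Hz⁻¹ = (kg·m²·s⁻⁴·A⁻²) · s = kg·m²·s⁻³·A⁻².
kg·m²·s⁻³·A⁻² is the base-SI form of the ohm.

Ω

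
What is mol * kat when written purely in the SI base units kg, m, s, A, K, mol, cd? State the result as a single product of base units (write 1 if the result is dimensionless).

s⁻¹·mol²

kat = s⁻¹·mol.
Combining: mol·kat = mol · (s⁻¹·mol) = s⁻¹·mol².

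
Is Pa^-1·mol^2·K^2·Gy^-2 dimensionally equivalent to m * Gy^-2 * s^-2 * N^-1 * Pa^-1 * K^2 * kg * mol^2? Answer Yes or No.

Yes

Left side:
  Pa = N/m² (pressure = force per area),
      = kg·m⁻¹·s⁻².
  So Pa⁻¹ = kg⁻¹·m·s².
  Gy = J/kg (absorbed dose = energy per mass),
      = m²·s⁻².
  So Gy⁻² = m⁻⁴·s⁴.
  Combining: Pa⁻¹·mol²·K²·Gy⁻² = (kg⁻¹·m·s²) · mol² · K² · (m⁻⁴·s⁴) = kg⁻¹·m⁻³·s⁶·K²·mol².
Right side:
  Gy = J/kg (absorbed dose = energy per mass),
      = m²·s⁻².
  So Gy⁻² = m⁻⁴·s⁴.
  N = kg·m/s² = kg·m·s⁻² (force = mass × acceleration).
  So N⁻¹ = kg⁻¹·m⁻¹·s².
  Pa = N/m² (pressure = force per area),
      = kg·m⁻¹·s⁻².
  So Pa⁻¹ = kg⁻¹·m·s².
  Combining: m·Gy⁻²·s⁻²·N⁻¹·Pa⁻¹·K²·kg·mol² = m · (m⁻⁴·s⁴) · s⁻² · (kg⁻¹·m⁻¹·s²) · (kg⁻¹·m·s²) · K² · kg · mol² = kg⁻¹·m⁻³·s⁶·K²·mol².
Both reduce to kg⁻¹·m⁻³·s⁶·K²·mol².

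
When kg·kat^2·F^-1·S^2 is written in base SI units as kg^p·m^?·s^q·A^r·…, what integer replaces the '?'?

kat = s⁻¹·mol.
So kat² = s⁻²·mol².
F = kg⁻¹·m⁻²·s⁴·A².
So F⁻¹ = kg·m²·s⁻⁴·A⁻².
S = kg⁻¹·m⁻²·s³·A².
So S² = kg⁻²·m⁻⁴·s⁶·A⁴.
Combining: kg·kat²·F⁻¹·S² = kg · (s⁻²·mol²) · (kg·m²·s⁻⁴·A⁻²) · (kg⁻²·m⁻⁴·s⁶·A⁴) = m⁻²·A²·mol².
The exponent of m is -2.

-2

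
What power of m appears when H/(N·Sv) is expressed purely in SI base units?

-1

N = kg·m·s⁻².
So N⁻¹ = kg⁻¹·m⁻¹·s².
H = kg·m²·s⁻²·A⁻².
Sv = m²·s⁻².
So Sv⁻¹ = m⁻²·s².
Combining: N⁻¹·H·Sv⁻¹ = (kg⁻¹·m⁻¹·s²) · (kg·m²·s⁻²·A⁻²) · (m⁻²·s²) = m⁻¹·s²·A⁻².
The exponent of m is -1.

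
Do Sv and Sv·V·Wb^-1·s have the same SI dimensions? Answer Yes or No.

Left side:
  Sv = J/kg (equivalent dose = energy per mass),
      = m²·s⁻².
Right side:
  Sv = m²·s⁻².
  V = kg·m²·s⁻³·A⁻¹.
  Wb = kg·m²·s⁻²·A⁻¹.
  So Wb⁻¹ = kg⁻¹·m⁻²·s²·A.
  Combining: Sv·V·Wb⁻¹·s = (m²·s⁻²) · (kg·m²·s⁻³·A⁻¹) · (kg⁻¹·m⁻²·s²·A) · s = m²·s⁻².
Both reduce to m²·s⁻².

Yes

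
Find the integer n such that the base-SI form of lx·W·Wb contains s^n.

lx = lm/m² (illuminance = luminous flux per area),
    = m⁻²·cd.
W = J/s (power = energy per time),
    = kg·m²·s⁻³.
Wb = V·s (flux: a volt is a weber per second),
    = kg·m²·s⁻²·A⁻¹.
Combining: lx·W·Wb = (m⁻²·cd) · (kg·m²·s⁻³) · (kg·m²·s⁻²·A⁻¹) = kg²·m²·s⁻⁵·A⁻¹·cd.
The exponent of s is -5.

-5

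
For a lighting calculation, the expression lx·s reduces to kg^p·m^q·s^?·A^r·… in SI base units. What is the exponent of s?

1

lx = lm/m² (illuminance = luminous flux per area),
    = m⁻²·cd.
Combining: lx·s = (m⁻²·cd) · s = m⁻²·s·cd.
The exponent of s is 1.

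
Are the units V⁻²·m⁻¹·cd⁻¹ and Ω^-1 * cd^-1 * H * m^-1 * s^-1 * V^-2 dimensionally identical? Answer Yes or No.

Left side:
  V = W/A (potential = power per current),
      = kg·m²·s⁻³·A⁻¹.
  So V⁻² = kg⁻²·m⁻⁴·s⁶·A².
  Combining: V⁻²·m⁻¹·cd⁻¹ = (kg⁻²·m⁻⁴·s⁶·A²) · m⁻¹ · cd⁻¹ = kg⁻²·m⁻⁵·s⁶·A²·cd⁻¹.
Right side:
  Ω = V/A (resistance = voltage per current),
      = kg·m²·s⁻³·A⁻².
  So Ω⁻¹ = kg⁻¹·m⁻²·s³·A².
  H = Wb/A (inductance = flux per current),
      = kg·m²·s⁻²·A⁻².
  V = W/A (potential = power per current),
      = kg·m²·s⁻³·A⁻¹.
  So V⁻² = kg⁻²·m⁻⁴·s⁶·A².
  Combining: Ω⁻¹·cd⁻¹·H·m⁻¹·s⁻¹·V⁻² = (kg⁻¹·m⁻²·s³·A²) · cd⁻¹ · (kg·m²·s⁻²·A⁻²) · m⁻¹ · s⁻¹ · (kg⁻²·m⁻⁴·s⁶·A²) = kg⁻²·m⁻⁵·s⁶·A²·cd⁻¹.
Both reduce to kg⁻²·m⁻⁵·s⁶·A²·cd⁻¹.

Yes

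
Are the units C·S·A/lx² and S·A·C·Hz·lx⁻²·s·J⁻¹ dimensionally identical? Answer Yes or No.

No

Left side:
  C = A·s = s·A (charge = current × time).
  S = 1/Ω (conductance is reciprocal resistance),
      = kg⁻¹·m⁻²·s³·A².
  lx = lm/m² (illuminance = luminous flux per area),
      = m⁻²·cd.
  So lx⁻² = m⁴·cd⁻².
  Combining: C·S·A·lx⁻² = (s·A) · (kg⁻¹·m⁻²·s³·A²) · A · (m⁴·cd⁻²) = kg⁻¹·m²·s⁴·A⁴·cd⁻².
Right side:
  S = 1/Ω (conductance is reciprocal resistance),
      = kg⁻¹·m⁻²·s³·A².
  C = A·s = s·A (charge = current × time).
  Hz = 1/s = s⁻¹ (frequency is cycles per second).
  lx = lm/m² (illuminance = luminous flux per area),
      = m⁻²·cd.
  So lx⁻² = m⁴·cd⁻².
  J = N·m (work = force × distance),
      = kg·m²·s⁻².
  So J⁻¹ = kg⁻¹·m⁻²·s².
  Combining: S·A·C·Hz·lx⁻²·s·J⁻¹ = (kg⁻¹·m⁻²·s³·A²) · A · (s·A) · s⁻¹ · (m⁴·cd⁻²) · s · (kg⁻¹·m⁻²·s²) = kg⁻²·s⁶·A⁴·cd⁻².
Left is kg⁻¹·m²·s⁴·A⁴·cd⁻²; right is kg⁻²·s⁶·A⁴·cd⁻² — different.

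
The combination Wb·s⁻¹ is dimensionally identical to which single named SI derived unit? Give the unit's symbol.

V

Wb = V·s (flux: a volt is a weber per second),
    = kg·m²·s⁻²·A⁻¹.
Combining: Wb·s⁻¹ = (kg·m²·s⁻²·A⁻¹) · s⁻¹ = kg·m²·s⁻³·A⁻¹.
kg·m²·s⁻³·A⁻¹ is the base-SI form of the volt.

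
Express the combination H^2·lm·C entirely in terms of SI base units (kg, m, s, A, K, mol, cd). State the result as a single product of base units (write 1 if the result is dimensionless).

kg²·m⁴·s⁻³·A⁻³·cd

H = Wb/A (inductance = flux per current),
    = kg·m²·s⁻²·A⁻².
So H² = kg²·m⁴·s⁻⁴·A⁻⁴.
lm = cd·sr = cd (luminous flux; sr is dimensionless).
C = A·s = s·A (charge = current × time).
Combining: H²·lm·C = (kg²·m⁴·s⁻⁴·A⁻⁴) · cd · (s·A) = kg²·m⁴·s⁻³·A⁻³·cd.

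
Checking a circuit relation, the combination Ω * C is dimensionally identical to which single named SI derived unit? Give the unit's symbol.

Wb

Ω = kg·m²·s⁻³·A⁻².
C = s·A.
Combining: Ω·C = (kg·m²·s⁻³·A⁻²) · (s·A) = kg·m²·s⁻²·A⁻¹.
kg·m²·s⁻²·A⁻¹ is the base-SI form of the weber.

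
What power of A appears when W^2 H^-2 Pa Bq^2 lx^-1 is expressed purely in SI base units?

4

W = kg·m²·s⁻³.
So W² = kg²·m⁴·s⁻⁶.
H = kg·m²·s⁻²·A⁻².
So H⁻² = kg⁻²·m⁻⁴·s⁴·A⁴.
Pa = kg·m⁻¹·s⁻².
Bq = s⁻¹.
So Bq² = s⁻².
lx = m⁻²·cd.
So lx⁻¹ = m²·cd⁻¹.
Combining: W²·H⁻²·Pa·Bq²·lx⁻¹ = (kg²·m⁴·s⁻⁶) · (kg⁻²·m⁻⁴·s⁴·A⁴) · (kg·m⁻¹·s⁻²) · s⁻² · (m²·cd⁻¹) = kg·m·s⁻⁶·A⁴·cd⁻¹.
The exponent of A is 4.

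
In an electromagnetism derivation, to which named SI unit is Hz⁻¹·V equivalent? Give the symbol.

Wb

Hz = 1/s = s⁻¹ (frequency is cycles per second).
So Hz⁻¹ = s.
V = W/A (potential = power per current),
    = kg·m²·s⁻³·A⁻¹.
Combining: Hz⁻¹·V = s · (kg·m²·s⁻³·A⁻¹) = kg·m²·s⁻²·A⁻¹.
kg·m²·s⁻²·A⁻¹ is the base-SI form of the weber.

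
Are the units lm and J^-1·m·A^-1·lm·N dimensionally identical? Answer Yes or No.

Left side:
  lm = cd·sr = cd (luminous flux; sr is dimensionless).
Right side:
  J = kg·m²·s⁻².
  So J⁻¹ = kg⁻¹·m⁻²·s².
  lm = cd.
  N = kg·m·s⁻².
  Combining: J⁻¹·m·A⁻¹·lm·N = (kg⁻¹·m⁻²·s²) · m · A⁻¹ · cd · (kg·m·s⁻²) = A⁻¹·cd.
Left is cd; right is A⁻¹·cd — different.

No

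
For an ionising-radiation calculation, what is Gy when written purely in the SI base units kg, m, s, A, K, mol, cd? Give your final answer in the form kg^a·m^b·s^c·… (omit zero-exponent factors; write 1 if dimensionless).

Gy = J/kg (absorbed dose = energy per mass),
    = m²·s⁻².

m²·s⁻²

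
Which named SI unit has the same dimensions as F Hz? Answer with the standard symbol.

S

F = C/V (capacitance = charge per voltage),
    = A·s/(kg·m²·s⁻³·A⁻¹) (substituting C and V),
    = kg⁻¹·m⁻²·s⁴·A².
Hz = 1/s = s⁻¹ (frequency is cycles per second).
Combining: F·Hz = (kg⁻¹·m⁻²·s⁴·A²) · s⁻¹ = kg⁻¹·m⁻²·s³·A².
kg⁻¹·m⁻²·s³·A² is the base-SI form of the siemens.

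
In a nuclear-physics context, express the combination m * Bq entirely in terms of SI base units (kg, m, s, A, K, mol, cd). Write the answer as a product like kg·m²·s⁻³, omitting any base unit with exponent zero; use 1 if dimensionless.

Bq = 1/s = s⁻¹ (activity is decays per second).
Combining: m·Bq = m · s⁻¹ = m·s⁻¹.

m·s⁻¹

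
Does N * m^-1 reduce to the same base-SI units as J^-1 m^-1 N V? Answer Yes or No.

No

Left side:
  N = kg·m/s² = kg·m·s⁻² (force = mass × acceleration).
  Combining: N·m⁻¹ = (kg·m·s⁻²) · m⁻¹ = kg·s⁻².
Right side:
  J = kg·m²·s⁻².
  So J⁻¹ = kg⁻¹·m⁻²·s².
  N = kg·m·s⁻².
  V = kg·m²·s⁻³·A⁻¹.
  Combining: J⁻¹·m⁻¹·N·V = (kg⁻¹·m⁻²·s²) · m⁻¹ · (kg·m·s⁻²) · (kg·m²·s⁻³·A⁻¹) = kg·s⁻³·A⁻¹.
Left is kg·s⁻²; right is kg·s⁻³·A⁻¹ — different.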